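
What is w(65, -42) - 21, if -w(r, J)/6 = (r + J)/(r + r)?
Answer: -1434/65 ≈ -22.062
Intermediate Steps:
w(r, J) = -3*(J + r)/r (w(r, J) = -6*(r + J)/(r + r) = -6*(J + r)/(2*r) = -6*(J + r)*1/(2*r) = -3*(J + r)/r)
w(65, -42) - 21 = (-3 - 3*(-42)/65) - 21 = (-3 - 3*(-42)*1/65) - 21 = (-3 + 126/65) - 21 = -69/65 - 21 = -1434/65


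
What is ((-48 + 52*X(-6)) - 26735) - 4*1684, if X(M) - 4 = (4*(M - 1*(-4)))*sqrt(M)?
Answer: -33311 - 416*I*sqrt(6) ≈ -33311.0 - 1019.0*I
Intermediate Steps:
X(M) = 4 + sqrt(M)*(16 + 4*M) (X(M) = 4 + (4*(M - 1*(-4)))*sqrt(M) = 4 + (4*(M + 4))*sqrt(M) = 4 + (4*(4 + M))*sqrt(M) = 4 + (16 + 4*M)*sqrt(M) = 4 + sqrt(M)*(16 + 4*M))
((-48 + 52*X(-6)) - 26735) - 4*1684 = ((-48 + 52*(4 + 4*(-6)**(3/2) + 16*sqrt(-6))) - 26735) - 4*1684 = ((-48 + 52*(4 + 4*(-6*I*sqrt(6)) + 16*(I*sqrt(6)))) - 26735) - 6736 = ((-48 + 52*(4 - 24*I*sqrt(6) + 16*I*sqrt(6))) - 26735) - 6736 = ((-48 + 52*(4 - 8*I*sqrt(6))) - 26735) - 6736 = ((-48 + (208 - 416*I*sqrt(6))) - 26735) - 6736 = ((160 - 416*I*sqrt(6)) - 26735) - 6736 = (-26575 - 416*I*sqrt(6)) - 6736 = -33311 - 416*I*sqrt(6)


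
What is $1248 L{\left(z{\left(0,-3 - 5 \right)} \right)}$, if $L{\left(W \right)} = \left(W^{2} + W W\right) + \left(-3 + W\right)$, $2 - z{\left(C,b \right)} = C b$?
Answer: $8736$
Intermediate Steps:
$z{\left(C,b \right)} = 2 - C b$
$L{\left(W \right)} = -3 + W + 2 W^{2}$ ($L{\left(W \right)} = \left(W^{2} + W^{2}\right) + \left(-3 + W\right) = 2 W^{2} + \left(-3 + W\right) = -3 + W + 2 W^{2}$)
$1248 L{\left(z{\left(0,-3 - 5 \right)} \right)} = 1248 \left(-3 + \left(2 - 0 \left(-3 - 5\right)\right) + 2 \left(2 - 0 \left(-3 - 5\right)\right)^{2}\right) = 1248 \left(-3 + \left(2 - 0 \left(-8\right)\right) + 2 \left(2 - 0 \left(-8\right)\right)^{2}\right) = 1248 \left(-3 + \left(2 + 0\right) + 2 \left(2 + 0\right)^{2}\right) = 1248 \left(-3 + 2 + 2 \cdot 2^{2}\right) = 1248 \left(-3 + 2 + 2 \cdot 4\right) = 1248 \left(-3 + 2 + 8\right) = 1248 \cdot 7 = 8736$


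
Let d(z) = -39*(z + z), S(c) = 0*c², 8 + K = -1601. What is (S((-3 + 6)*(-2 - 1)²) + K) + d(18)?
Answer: -3013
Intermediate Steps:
K = -1609 (K = -8 - 1601 = -1609)
S(c) = 0
d(z) = -78*z
(S((-3 + 6)*(-2 - 1)²) + K) + d(18) = (0 - 1609) - 78*18 = -1609 - 1404 = -3013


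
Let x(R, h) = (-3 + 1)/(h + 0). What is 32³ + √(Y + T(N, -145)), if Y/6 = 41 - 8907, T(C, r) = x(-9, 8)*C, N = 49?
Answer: 32768 + I*√212833/2 ≈ 32768.0 + 230.67*I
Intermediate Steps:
x(R, h) = -2/h
T(C, r) = -C/4 (T(C, r) = (-2/8)*C = (-2*⅛)*C = -C/4)
Y = -53196 (Y = 6*(41 - 8907) = 6*(-8866) = -53196)
32³ + √(Y + T(N, -145)) = 32³ + √(-53196 - ¼*49) = 32768 + √(-53196 - 49/4) = 32768 + √(-212833/4) = 32768 + I*√212833/2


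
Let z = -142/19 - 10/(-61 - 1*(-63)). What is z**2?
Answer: 56169/361 ≈ 155.59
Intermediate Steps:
z = -237/19 (z = -142*1/19 - 10/(-61 + 63) = -142/19 - 10/2 = -142/19 - 10*1/2 = -142/19 - 5 = -237/19 ≈ -12.474)
z**2 = (-237/19)**2 = 56169/361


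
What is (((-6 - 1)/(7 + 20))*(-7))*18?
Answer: 98/3 ≈ 32.667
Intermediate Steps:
(((-6 - 1)/(7 + 20))*(-7))*18 = (-7/27*(-7))*18 = (-7*1/27*(-7))*18 = -7/27*(-7)*18 = (49/27)*18 = 98/3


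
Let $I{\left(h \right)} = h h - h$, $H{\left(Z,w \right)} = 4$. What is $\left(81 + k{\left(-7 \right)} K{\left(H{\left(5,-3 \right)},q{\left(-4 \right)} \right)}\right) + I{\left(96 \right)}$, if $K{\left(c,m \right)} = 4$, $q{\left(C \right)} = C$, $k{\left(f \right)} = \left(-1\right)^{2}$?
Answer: $9205$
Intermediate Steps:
$k{\left(f \right)} = 1$
$I{\left(h \right)} = h^{2} - h$
$\left(81 + k{\left(-7 \right)} K{\left(H{\left(5,-3 \right)},q{\left(-4 \right)} \right)}\right) + I{\left(96 \right)} = \left(81 + 1 \cdot 4\right) + 96 \left(-1 + 96\right) = \left(81 + 4\right) + 96 \cdot 95 = 85 + 9120 = 9205$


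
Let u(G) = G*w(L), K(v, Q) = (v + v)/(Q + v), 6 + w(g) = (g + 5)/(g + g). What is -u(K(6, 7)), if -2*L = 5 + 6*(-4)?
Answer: 1194/247 ≈ 4.8340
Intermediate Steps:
L = 19/2 (L = -(5 + 6*(-4))/2 = -(5 - 24)/2 = -1/2*(-19) = 19/2 ≈ 9.5000)
w(g) = -6 + (5 + g)/(2*g) (w(g) = -6 + (g + 5)/(g + g) = -6 + (5 + g)/((2*g)) = -6 + (5 + g)*(1/(2*g)) = -6 + (5 + g)/(2*g))
K(v, Q) = 2*v/(Q + v) (K(v, Q) = (2*v)/(Q + v) = 2*v/(Q + v))
u(G) = -199*G/38 (u(G) = G*((5 - 11*19/2)/(2*(19/2))) = G*((1/2)*(2/19)*(5 - 209/2)) = G*((1/2)*(2/19)*(-199/2)) = G*(-199/38) = -199*G/38)
-u(K(6, 7)) = -(-199)*2*6/(7 + 6)/38 = -(-199)*2*6/13/38 = -(-199)*2*6*(1/13)/38 = -(-199)*12/(38*13) = -1*(-1194/247) = 1194/247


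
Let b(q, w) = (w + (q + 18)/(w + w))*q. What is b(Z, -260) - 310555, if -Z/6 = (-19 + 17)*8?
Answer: -21809843/65 ≈ -3.3554e+5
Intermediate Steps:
Z = 96 (Z = -6*(-19 + 17)*8 = -(-12)*8 = -6*(-16) = 96)
b(q, w) = q*(w + (18 + q)/(2*w)) (b(q, w) = (w + (18 + q)/((2*w)))*q = (w + (18 + q)*(1/(2*w)))*q = (w + (18 + q)/(2*w))*q = q*(w + (18 + q)/(2*w)))
b(Z, -260) - 310555 = (½)*96*(18 + 96 + 2*(-260)²)/(-260) - 310555 = (½)*96*(-1/260)*(18 + 96 + 2*67600) - 310555 = (½)*96*(-1/260)*(18 + 96 + 135200) - 310555 = (½)*96*(-1/260)*135314 - 310555 = -1623768/65 - 310555 = -21809843/65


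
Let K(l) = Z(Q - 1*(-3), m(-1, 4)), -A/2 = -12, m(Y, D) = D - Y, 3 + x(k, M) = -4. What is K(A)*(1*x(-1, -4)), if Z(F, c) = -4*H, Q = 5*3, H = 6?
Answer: 168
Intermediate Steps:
x(k, M) = -7 (x(k, M) = -3 - 4 = -7)
Q = 15
Z(F, c) = -24 (Z(F, c) = -4*6 = -24)
A = 24 (A = -2*(-12) = 24)
K(l) = -24
K(A)*(1*x(-1, -4)) = -24*(-7) = 168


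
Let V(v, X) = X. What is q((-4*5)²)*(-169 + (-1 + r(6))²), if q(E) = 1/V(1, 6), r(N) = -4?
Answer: -24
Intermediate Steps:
q(E) = ⅙ (q(E) = 1/6 = ⅙)
q((-4*5)²)*(-169 + (-1 + r(6))²) = (-169 + (-1 - 4)²)/6 = (-169 + (-5)²)/6 = (-169 + 25)/6 = (⅙)*(-144) = -24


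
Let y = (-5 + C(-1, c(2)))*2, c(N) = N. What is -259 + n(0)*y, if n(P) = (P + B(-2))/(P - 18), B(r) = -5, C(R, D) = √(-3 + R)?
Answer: -2356/9 + 10*I/9 ≈ -261.78 + 1.1111*I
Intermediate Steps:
n(P) = (-5 + P)/(-18 + P) (n(P) = (P - 5)/(P - 18) = (-5 + P)/(-18 + P))
y = -10 + 4*I (y = (-5 + √(-3 - 1))*2 = (-5 + √(-4))*2 = (-5 + 2*I)*2 = -10 + 4*I ≈ -10.0 + 4.0*I)
-259 + n(0)*y = -259 + ((-5 + 0)/(-18 + 0))*(-10 + 4*I) = -259 + (-5/(-18))*(-10 + 4*I) = -259 + (-1/18*(-5))*(-10 + 4*I) = -259 + 5*(-10 + 4*I)/18 = -259 + (-25/9 + 10*I/9) = -2356/9 + 10*I/9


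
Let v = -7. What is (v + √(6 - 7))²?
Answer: (7 - I)² ≈ 48.0 - 14.0*I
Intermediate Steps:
(v + √(6 - 7))² = (-7 + √(6 - 7))² = (-7 + √(-1))² = (-7 + I)²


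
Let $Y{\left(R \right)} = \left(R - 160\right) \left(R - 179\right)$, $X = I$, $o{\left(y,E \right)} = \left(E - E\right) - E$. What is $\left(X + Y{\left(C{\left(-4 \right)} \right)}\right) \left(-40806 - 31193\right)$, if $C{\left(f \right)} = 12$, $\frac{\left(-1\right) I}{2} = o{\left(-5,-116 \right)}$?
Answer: $-1762823516$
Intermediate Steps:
$o{\left(y,E \right)} = - E$ ($o{\left(y,E \right)} = 0 - E = - E$)
$I = -232$ ($I = - 2 \left(\left(-1\right) \left(-116\right)\right) = \left(-2\right) 116 = -232$)
$X = -232$
$Y{\left(R \right)} = \left(-179 + R\right) \left(-160 + R\right)$ ($Y{\left(R \right)} = \left(-160 + R\right) \left(-179 + R\right) = \left(-179 + R\right) \left(-160 + R\right)$)
$\left(X + Y{\left(C{\left(-4 \right)} \right)}\right) \left(-40806 - 31193\right) = \left(-232 + \left(28640 + 12^{2} - 4068\right)\right) \left(-40806 - 31193\right) = \left(-232 + \left(28640 + 144 - 4068\right)\right) \left(-71999\right) = \left(-232 + 24716\right) \left(-71999\right) = 24484 \left(-71999\right) = -1762823516$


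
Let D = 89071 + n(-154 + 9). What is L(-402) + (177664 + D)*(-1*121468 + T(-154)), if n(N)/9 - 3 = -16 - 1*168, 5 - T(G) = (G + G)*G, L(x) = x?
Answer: -44775078272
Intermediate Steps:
T(G) = 5 - 2*G**2 (T(G) = 5 - (G + G)*G = 5 - 2*G*G = 5 - 2*G**2)
n(N) = -1629 (n(N) = 27 + 9*(-16 - 1*168) = 27 + 9*(-16 - 168) = 27 + 9*(-184) = 27 - 1656 = -1629)
D = 87442 (D = 89071 - 1629 = 87442)
L(-402) + (177664 + D)*(-1*121468 + T(-154)) = -402 + (177664 + 87442)*(-1*121468 + (5 - 2*(-154)**2)) = -402 + 265106*(-121468 + (5 - 2*23716)) = -402 + 265106*(-121468 + (5 - 47432)) = -402 + 265106*(-121468 - 47427) = -402 + 265106*(-168895) = -402 - 44775077870 = -44775078272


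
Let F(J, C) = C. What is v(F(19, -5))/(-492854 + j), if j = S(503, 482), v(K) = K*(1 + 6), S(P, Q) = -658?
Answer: 35/493512 ≈ 7.0920e-5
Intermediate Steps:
v(K) = 7*K (v(K) = K*7 = 7*K)
j = -658
v(F(19, -5))/(-492854 + j) = (7*(-5))/(-492854 - 658) = -35/(-493512) = -35*(-1/493512) = 35/493512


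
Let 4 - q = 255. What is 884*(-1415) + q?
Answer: -1251111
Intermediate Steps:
q = -251 (q = 4 - 1*255 = 4 - 255 = -251)
884*(-1415) + q = 884*(-1415) - 251 = -1250860 - 251 = -1251111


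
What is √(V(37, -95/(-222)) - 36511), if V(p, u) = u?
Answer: I*√1799387034/222 ≈ 191.08*I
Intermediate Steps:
√(V(37, -95/(-222)) - 36511) = √(-95/(-222) - 36511) = √(-95*(-1/222) - 36511) = √(95/222 - 36511) = √(-8105347/222) = I*√1799387034/222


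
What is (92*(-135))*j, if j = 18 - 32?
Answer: 173880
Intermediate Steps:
j = -14
(92*(-135))*j = (92*(-135))*(-14) = -12420*(-14) = 173880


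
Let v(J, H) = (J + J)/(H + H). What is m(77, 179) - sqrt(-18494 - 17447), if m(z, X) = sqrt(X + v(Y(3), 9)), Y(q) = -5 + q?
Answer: sqrt(1609)/3 - I*sqrt(35941) ≈ 13.371 - 189.58*I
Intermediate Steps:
v(J, H) = J/H (v(J, H) = (2*J)/((2*H)) = (2*J)*(1/(2*H)) = J/H)
m(z, X) = sqrt(-2/9 + X) (m(z, X) = sqrt(X + (-5 + 3)/9) = sqrt(X - 2*1/9) = sqrt(X - 2/9) = sqrt(-2/9 + X))
m(77, 179) - sqrt(-18494 - 17447) = sqrt(-2 + 9*179)/3 - sqrt(-18494 - 17447) = sqrt(-2 + 1611)/3 - sqrt(-35941) = sqrt(1609)/3 - I*sqrt(35941)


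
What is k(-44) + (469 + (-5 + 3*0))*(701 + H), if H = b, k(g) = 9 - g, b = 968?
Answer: 774469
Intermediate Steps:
H = 968
k(-44) + (469 + (-5 + 3*0))*(701 + H) = (9 - 1*(-44)) + (469 + (-5 + 3*0))*(701 + 968) = (9 + 44) + (469 + (-5 + 0))*1669 = 53 + (469 - 5)*1669 = 53 + 464*1669 = 53 + 774416 = 774469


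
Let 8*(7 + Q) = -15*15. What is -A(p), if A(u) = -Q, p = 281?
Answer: -281/8 ≈ -35.125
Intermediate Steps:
Q = -281/8 (Q = -7 + (-15*15)/8 = -7 + (⅛)*(-225) = -7 - 225/8 = -281/8 ≈ -35.125)
A(u) = 281/8 (A(u) = -1*(-281/8) = 281/8)
-A(p) = -1*281/8 = -281/8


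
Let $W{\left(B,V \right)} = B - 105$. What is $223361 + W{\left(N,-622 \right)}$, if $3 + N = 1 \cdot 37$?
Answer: $223290$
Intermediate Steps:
$N = 34$ ($N = -3 + 1 \cdot 37 = -3 + 37 = 34$)
$W{\left(B,V \right)} = -105 + B$ ($W{\left(B,V \right)} = B - 105 = -105 + B$)
$223361 + W{\left(N,-622 \right)} = 223361 + \left(-105 + 34\right) = 223361 - 71 = 223290$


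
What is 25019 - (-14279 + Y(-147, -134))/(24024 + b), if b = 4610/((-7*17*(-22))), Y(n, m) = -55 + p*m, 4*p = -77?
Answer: 1573711912679/62899442 ≈ 25020.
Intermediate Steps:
p = -77/4 (p = (¼)*(-77) = -77/4 ≈ -19.250)
Y(n, m) = -55 - 77*m/4
b = 2305/1309 (b = 4610/((-119*(-22))) = 4610/2618 = 4610*(1/2618) = 2305/1309 ≈ 1.7609)
25019 - (-14279 + Y(-147, -134))/(24024 + b) = 25019 - (-14279 + (-55 - 77/4*(-134)))/(24024 + 2305/1309) = 25019 - (-14279 + (-55 + 5159/2))/31449721/1309 = 25019 - (-14279 + 5049/2)*1309/31449721 = 25019 - (-23509)*1309/(2*31449721) = 25019 - 1*(-30773281/62899442) = 25019 + 30773281/62899442 = 1573711912679/62899442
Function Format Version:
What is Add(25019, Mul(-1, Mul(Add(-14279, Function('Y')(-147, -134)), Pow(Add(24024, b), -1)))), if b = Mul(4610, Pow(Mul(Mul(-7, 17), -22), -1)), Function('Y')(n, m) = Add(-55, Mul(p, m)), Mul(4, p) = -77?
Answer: Rational(1573711912679, 62899442) ≈ 25020.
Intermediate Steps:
p = Rational(-77, 4) (p = Mul(Rational(1, 4), -77) = Rational(-77, 4) ≈ -19.250)
Function('Y')(n, m) = Add(-55, Mul(Rational(-77, 4), m))
b = Rational(2305, 1309) (b = Mul(4610, Pow(Mul(-119, -22), -1)) = Mul(4610, Pow(2618, -1)) = Mul(4610, Rational(1, 2618)) = Rational(2305, 1309) ≈ 1.7609)
Add(25019, Mul(-1, Mul(Add(-14279, Function('Y')(-147, -134)), Pow(Add(24024, b), -1)))) = Add(25019, Mul(-1, Mul(Add(-14279, Add(-55, Mul(Rational(-77, 4), -134))), Pow(Add(24024, Rational(2305, 1309)), -1)))) = Add(25019, Mul(-1, Mul(Add(-14279, Add(-55, Rational(5159, 2))), Pow(Rational(31449721, 1309), -1)))) = Add(25019, Mul(-1, Mul(Add(-14279, Rational(5049, 2)), Rational(1309, 31449721)))) = Add(25019, Mul(-1, Mul(Rational(-23509, 2), Rational(1309, 31449721)))) = Add(25019, Mul(-1, Rational(-30773281, 62899442))) = Add(25019, Rational(30773281, 62899442)) = Rational(1573711912679, 62899442)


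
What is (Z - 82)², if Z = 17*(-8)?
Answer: 47524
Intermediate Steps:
Z = -136
(Z - 82)² = (-136 - 82)² = (-218)² = 47524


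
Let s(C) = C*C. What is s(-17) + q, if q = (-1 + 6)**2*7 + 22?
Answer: 486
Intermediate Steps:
s(C) = C**2
q = 197 (q = 5**2*7 + 22 = 25*7 + 22 = 175 + 22 = 197)
s(-17) + q = (-17)**2 + 197 = 289 + 197 = 486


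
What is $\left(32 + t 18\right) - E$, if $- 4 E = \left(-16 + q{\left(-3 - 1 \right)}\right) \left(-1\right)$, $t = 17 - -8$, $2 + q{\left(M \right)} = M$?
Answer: $\frac{975}{2} \approx 487.5$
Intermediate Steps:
$q{\left(M \right)} = -2 + M$
$t = 25$ ($t = 17 + 8 = 25$)
$E = - \frac{11}{2}$ ($E = - \frac{\left(-16 - 6\right) \left(-1\right)}{4} = - \frac{\left(-22\right) \left(-1\right)}{4} = \left(- \frac{1}{4}\right) 22 = - \frac{11}{2} \approx -5.5$)
$\left(32 + t 18\right) - E = \left(32 + 25 \cdot 18\right) - - \frac{11}{2} = \left(32 + 450\right) + \frac{11}{2} = 482 + \frac{11}{2} = \frac{975}{2}$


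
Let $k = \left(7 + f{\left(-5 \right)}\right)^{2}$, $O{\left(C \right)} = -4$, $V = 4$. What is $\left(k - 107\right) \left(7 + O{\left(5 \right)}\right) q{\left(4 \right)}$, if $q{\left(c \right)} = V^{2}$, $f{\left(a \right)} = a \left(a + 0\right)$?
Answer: $44016$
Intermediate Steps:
$f{\left(a \right)} = a^{2}$ ($f{\left(a \right)} = a a = a^{2}$)
$q{\left(c \right)} = 16$ ($q{\left(c \right)} = 4^{2} = 16$)
$k = 1024$ ($k = \left(7 + \left(-5\right)^{2}\right)^{2} = \left(7 + 25\right)^{2} = 32^{2} = 1024$)
$\left(k - 107\right) \left(7 + O{\left(5 \right)}\right) q{\left(4 \right)} = \left(1024 - 107\right) \left(7 - 4\right) 16 = 917 \cdot 3 \cdot 16 = 917 \cdot 48 = 44016$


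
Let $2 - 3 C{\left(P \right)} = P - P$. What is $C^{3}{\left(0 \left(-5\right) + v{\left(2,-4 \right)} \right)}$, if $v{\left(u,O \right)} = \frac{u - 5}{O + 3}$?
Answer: $\frac{8}{27} \approx 0.2963$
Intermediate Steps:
$v{\left(u,O \right)} = \frac{-5 + u}{3 + O}$
$C{\left(P \right)} = \frac{2}{3}$ ($C{\left(P \right)} = \frac{2}{3} - \frac{P - P}{3} = \frac{2}{3} - 0 = \frac{2}{3} + 0 = \frac{2}{3}$)
$C^{3}{\left(0 \left(-5\right) + v{\left(2,-4 \right)} \right)} = \left(\frac{2}{3}\right)^{3} = \frac{8}{27}$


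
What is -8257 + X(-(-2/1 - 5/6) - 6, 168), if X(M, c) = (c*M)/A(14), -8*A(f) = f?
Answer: -7953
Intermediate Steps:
A(f) = -f/8
X(M, c) = -4*M*c/7 (X(M, c) = (c*M)/((-⅛*14)) = (M*c)/(-7/4) = (M*c)*(-4/7) = -4*M*c/7)
-8257 + X(-(-2/1 - 5/6) - 6, 168) = -8257 - 4/7*(-(-2/1 - 5/6) - 6)*168 = -8257 - 4/7*(-(-2*1 - 5*⅙) - 6)*168 = -8257 - 4/7*(-(-2 - ⅚) - 6)*168 = -8257 - 4/7*(-1*(-17/6) - 6)*168 = -8257 - 4/7*(17/6 - 6)*168 = -8257 - 4/7*(-19/6)*168 = -8257 + 304 = -7953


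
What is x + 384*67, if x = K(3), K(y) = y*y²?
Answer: 25755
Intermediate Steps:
K(y) = y³
x = 27 (x = 3³ = 27)
x + 384*67 = 27 + 384*67 = 27 + 25728 = 25755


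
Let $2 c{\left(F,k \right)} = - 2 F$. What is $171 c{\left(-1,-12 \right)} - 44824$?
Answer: $-44653$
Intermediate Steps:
$c{\left(F,k \right)} = - F$ ($c{\left(F,k \right)} = \frac{\left(-2\right) F}{2} = - F$)
$171 c{\left(-1,-12 \right)} - 44824 = 171 \left(\left(-1\right) \left(-1\right)\right) - 44824 = 171 \cdot 1 - 44824 = 171 - 44824 = -44653$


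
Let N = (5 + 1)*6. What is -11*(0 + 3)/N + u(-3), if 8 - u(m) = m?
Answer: 121/12 ≈ 10.083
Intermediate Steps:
u(m) = 8 - m
N = 36 (N = 6*6 = 36)
-11*(0 + 3)/N + u(-3) = -11*(0 + 3)/36 + (8 - 1*(-3)) = -33/36 + (8 + 3) = -11*1/12 + 11 = -11/12 + 11 = 121/12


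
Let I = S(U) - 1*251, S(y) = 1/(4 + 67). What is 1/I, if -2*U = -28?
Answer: -71/17820 ≈ -0.0039843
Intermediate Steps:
U = 14 (U = -1/2*(-28) = 14)
S(y) = 1/71
I = -17820/71 (I = 1/71 - 1*251 = 1/71 - 251 = -17820/71 ≈ -250.99)
1/I = 1/(-17820/71) = -71/17820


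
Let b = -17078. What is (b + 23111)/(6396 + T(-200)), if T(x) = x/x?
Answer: 6033/6397 ≈ 0.94310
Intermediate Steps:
T(x) = 1
(b + 23111)/(6396 + T(-200)) = (-17078 + 23111)/(6396 + 1) = 6033/6397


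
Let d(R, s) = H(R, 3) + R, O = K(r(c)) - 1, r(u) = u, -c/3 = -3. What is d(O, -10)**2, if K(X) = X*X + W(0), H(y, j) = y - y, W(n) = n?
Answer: 6400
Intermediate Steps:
c = 9 (c = -3*(-3) = 9)
H(y, j) = 0
K(X) = X**2 (K(X) = X*X + 0 = X**2 + 0 = X**2)
O = 80 (O = 9**2 - 1 = 81 - 1 = 80)
d(R, s) = R (d(R, s) = 0 + R = R)
d(O, -10)**2 = 80**2 = 6400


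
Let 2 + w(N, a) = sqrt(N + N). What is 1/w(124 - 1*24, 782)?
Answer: 1/98 + 5*sqrt(2)/98 ≈ 0.082358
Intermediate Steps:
w(N, a) = -2 + sqrt(2)*sqrt(N) (w(N, a) = -2 + sqrt(N + N) = -2 + sqrt(2*N) = -2 + sqrt(2)*sqrt(N))
1/w(124 - 1*24, 782) = 1/(-2 + sqrt(2)*sqrt(124 - 1*24)) = 1/(-2 + sqrt(2)*sqrt(124 - 24)) = 1/(-2 + sqrt(2)*sqrt(100)) = 1/(-2 + sqrt(2)*10) = 1/(-2 + 10*sqrt(2))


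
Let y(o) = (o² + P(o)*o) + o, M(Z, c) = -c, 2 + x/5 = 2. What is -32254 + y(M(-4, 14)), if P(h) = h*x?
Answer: -32072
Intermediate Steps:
x = 0 (x = -10 + 5*2 = -10 + 10 = 0)
P(h) = 0 (P(h) = h*0 = 0)
y(o) = o + o² (y(o) = (o² + 0*o) + o = (o² + 0) + o = o² + o = o + o²)
-32254 + y(M(-4, 14)) = -32254 + (-1*14)*(1 - 1*14) = -32254 - 14*(1 - 14) = -32254 - 14*(-13) = -32254 + 182 = -32072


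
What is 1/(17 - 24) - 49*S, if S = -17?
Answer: 5830/7 ≈ 832.86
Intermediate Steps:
1/(17 - 24) - 49*S = 1/(17 - 24) - 49*(-17) = 1/(-7) + 833 = -⅐ + 833 = 5830/7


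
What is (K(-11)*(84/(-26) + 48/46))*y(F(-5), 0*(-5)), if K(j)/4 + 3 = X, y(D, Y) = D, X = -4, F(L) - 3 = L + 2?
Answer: 0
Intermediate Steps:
F(L) = 5 + L (F(L) = 3 + (L + 2) = 3 + (2 + L) = 5 + L)
K(j) = -28 (K(j) = -12 + 4*(-4) = -12 - 16 = -28)
(K(-11)*(84/(-26) + 48/46))*y(F(-5), 0*(-5)) = (-28*(84/(-26) + 48/46))*(5 - 5) = -28*(84*(-1/26) + 48*(1/46))*0 = -28*(-42/13 + 24/23)*0 = -28*(-654/299)*0 = (18312/299)*0 = 0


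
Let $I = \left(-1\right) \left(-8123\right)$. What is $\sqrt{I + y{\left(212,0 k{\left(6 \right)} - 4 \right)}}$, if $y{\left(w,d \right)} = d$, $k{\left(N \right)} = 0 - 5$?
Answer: $\sqrt{8119} \approx 90.105$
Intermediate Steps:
$k{\left(N \right)} = -5$
$I = 8123$
$\sqrt{I + y{\left(212,0 k{\left(6 \right)} - 4 \right)}} = \sqrt{8123 + \left(0 \left(-5\right) - 4\right)} = \sqrt{8123 + \left(0 - 4\right)} = \sqrt{8123 - 4} = \sqrt{8119}$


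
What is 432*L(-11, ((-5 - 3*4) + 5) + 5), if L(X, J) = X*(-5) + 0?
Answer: 23760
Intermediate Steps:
L(X, J) = -5*X (L(X, J) = -5*X + 0 = -5*X)
432*L(-11, ((-5 - 3*4) + 5) + 5) = 432*(-5*(-11)) = 432*55 = 23760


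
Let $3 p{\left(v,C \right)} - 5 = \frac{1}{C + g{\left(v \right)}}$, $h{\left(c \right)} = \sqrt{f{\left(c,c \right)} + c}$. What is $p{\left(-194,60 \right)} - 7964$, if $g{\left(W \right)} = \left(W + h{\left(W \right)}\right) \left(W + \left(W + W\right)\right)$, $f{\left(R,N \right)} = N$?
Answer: $- \frac{4277496158837}{537216414} + \frac{97 i \sqrt{97}}{3223298484} \approx -7962.3 + 2.9639 \cdot 10^{-7} i$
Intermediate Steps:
$h{\left(c \right)} = \sqrt{2} \sqrt{c}$ ($h{\left(c \right)} = \sqrt{c + c} = \sqrt{2 c} = \sqrt{2} \sqrt{c}$)
$g{\left(W \right)} = 3 W \left(W + \sqrt{2} \sqrt{W}\right)$ ($g{\left(W \right)} = \left(W + \sqrt{2} \sqrt{W}\right) \left(W + \left(W + W\right)\right) = \left(W + \sqrt{2} \sqrt{W}\right) \left(W + 2 W\right) = \left(W + \sqrt{2} \sqrt{W}\right) 3 W = 3 W \left(W + \sqrt{2} \sqrt{W}\right)$)
$p{\left(v,C \right)} = \frac{5}{3} + \frac{1}{3 \left(C + 3 v \left(v + \sqrt{2} \sqrt{v}\right)\right)}$
$p{\left(-194,60 \right)} - 7964 = \frac{1 + 5 \cdot 60 + 15 \left(-194\right) \left(-194 + \sqrt{2} \sqrt{-194}\right)}{3 \left(60 + 3 \left(-194\right) \left(-194 + \sqrt{2} \sqrt{-194}\right)\right)} - 7964 = \frac{1 + 300 + 15 \left(-194\right) \left(-194 + \sqrt{2} i \sqrt{194}\right)}{3 \left(60 + 3 \left(-194\right) \left(-194 + \sqrt{2} i \sqrt{194}\right)\right)} - 7964 = \frac{1 + 300 + 15 \left(-194\right) \left(-194 + 2 i \sqrt{97}\right)}{3 \left(60 + 3 \left(-194\right) \left(-194 + 2 i \sqrt{97}\right)\right)} - 7964 = \frac{1 + 300 + \left(564540 - 5820 i \sqrt{97}\right)}{3 \left(60 + \left(112908 - 1164 i \sqrt{97}\right)\right)} - 7964 = \frac{564841 - 5820 i \sqrt{97}}{3 \left(112968 - 1164 i \sqrt{97}\right)} - 7964 = -7964 + \frac{564841 - 5820 i \sqrt{97}}{3 \left(112968 - 1164 i \sqrt{97}\right)}$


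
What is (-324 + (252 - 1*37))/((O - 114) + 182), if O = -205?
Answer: 109/137 ≈ 0.79562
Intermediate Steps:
(-324 + (252 - 1*37))/((O - 114) + 182) = (-324 + (252 - 1*37))/((-205 - 114) + 182) = (-324 + (252 - 37))/(-319 + 182) = (-324 + 215)/(-137) = -109*(-1/137) = 109/137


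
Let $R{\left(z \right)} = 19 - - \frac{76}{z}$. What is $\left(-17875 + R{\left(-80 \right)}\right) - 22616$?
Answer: $- \frac{809459}{20} \approx -40473.0$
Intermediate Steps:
$R{\left(z \right)} = 19 + \frac{76}{z}$
$\left(-17875 + R{\left(-80 \right)}\right) - 22616 = \left(-17875 + \left(19 + \frac{76}{-80}\right)\right) - 22616 = \left(-17875 + \left(19 + 76 \left(- \frac{1}{80}\right)\right)\right) - 22616 = \left(-17875 + \left(19 - \frac{19}{20}\right)\right) - 22616 = \left(-17875 + \frac{361}{20}\right) - 22616 = - \frac{357139}{20} - 22616 = - \frac{809459}{20}$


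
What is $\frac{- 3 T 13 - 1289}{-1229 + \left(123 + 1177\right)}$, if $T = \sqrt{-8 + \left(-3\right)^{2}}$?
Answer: $- \frac{1328}{71} \approx -18.704$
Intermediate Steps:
$T = 1$ ($T = \sqrt{-8 + 9} = \sqrt{1} = 1$)
$\frac{- 3 T 13 - 1289}{-1229 + \left(123 + 1177\right)} = \frac{\left(-3\right) 1 \cdot 13 - 1289}{-1229 + \left(123 + 1177\right)} = \frac{\left(-3\right) 13 - 1289}{-1229 + 1300} = \frac{-39 - 1289}{71} = \left(-1328\right) \frac{1}{71} = - \frac{1328}{71}$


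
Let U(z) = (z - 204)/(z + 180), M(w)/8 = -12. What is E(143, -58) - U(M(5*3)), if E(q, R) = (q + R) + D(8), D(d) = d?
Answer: 676/7 ≈ 96.571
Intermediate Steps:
M(w) = -96 (M(w) = 8*(-12) = -96)
E(q, R) = 8 + R + q (E(q, R) = (q + R) + 8 = (R + q) + 8 = 8 + R + q)
U(z) = (-204 + z)/(180 + z)
E(143, -58) - U(M(5*3)) = (8 - 58 + 143) - (-204 - 96)/(180 - 96) = 93 - (-300)/84 = 93 - 1*(-25/7) = 93 + 25/7 = 676/7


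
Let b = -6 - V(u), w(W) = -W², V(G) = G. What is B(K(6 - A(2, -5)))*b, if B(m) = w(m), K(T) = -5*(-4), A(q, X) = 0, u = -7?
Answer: -400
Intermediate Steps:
K(T) = 20
b = 1 (b = -6 - 1*(-7) = -6 + 7 = 1)
B(m) = -m²
B(K(6 - A(2, -5)))*b = -1*20²*1 = -1*400*1 = -400*1 = -400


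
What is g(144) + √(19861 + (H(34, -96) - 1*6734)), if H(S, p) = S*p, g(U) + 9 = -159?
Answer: -168 + √9863 ≈ -68.687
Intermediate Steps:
g(U) = -168 (g(U) = -9 - 159 = -168)
g(144) + √(19861 + (H(34, -96) - 1*6734)) = -168 + √(19861 + (34*(-96) - 1*6734)) = -168 + √(19861 + (-3264 - 6734)) = -168 + √(19861 - 9998) = -168 + √9863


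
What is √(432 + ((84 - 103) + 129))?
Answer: √542 ≈ 23.281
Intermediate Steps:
√(432 + ((84 - 103) + 129)) = √(432 + (-19 + 129)) = √(432 + 110) = √542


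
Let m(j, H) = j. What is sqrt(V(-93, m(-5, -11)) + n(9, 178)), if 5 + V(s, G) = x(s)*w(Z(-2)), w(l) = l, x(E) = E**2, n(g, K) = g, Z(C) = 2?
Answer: sqrt(17302) ≈ 131.54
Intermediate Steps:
V(s, G) = -5 + 2*s**2 (V(s, G) = -5 + s**2*2 = -5 + 2*s**2)
sqrt(V(-93, m(-5, -11)) + n(9, 178)) = sqrt((-5 + 2*(-93)**2) + 9) = sqrt((-5 + 2*8649) + 9) = sqrt((-5 + 17298) + 9) = sqrt(17293 + 9) = sqrt(17302)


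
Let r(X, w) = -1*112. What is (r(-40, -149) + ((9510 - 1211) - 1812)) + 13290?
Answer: 19665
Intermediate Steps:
r(X, w) = -112
(r(-40, -149) + ((9510 - 1211) - 1812)) + 13290 = (-112 + ((9510 - 1211) - 1812)) + 13290 = (-112 + (8299 - 1812)) + 13290 = (-112 + 6487) + 13290 = 6375 + 13290 = 19665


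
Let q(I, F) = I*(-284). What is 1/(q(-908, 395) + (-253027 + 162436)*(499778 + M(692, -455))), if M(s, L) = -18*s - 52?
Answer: -1/44142018698 ≈ -2.2654e-11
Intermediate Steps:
M(s, L) = -52 - 18*s
q(I, F) = -284*I
1/(q(-908, 395) + (-253027 + 162436)*(499778 + M(692, -455))) = 1/(-284*(-908) + (-253027 + 162436)*(499778 + (-52 - 18*692))) = 1/(257872 - 90591*(499778 + (-52 - 12456))) = 1/(257872 - 90591*(499778 - 12508)) = 1/(257872 - 90591*487270) = 1/(257872 - 44142276570) = 1/(-44142018698) = -1/44142018698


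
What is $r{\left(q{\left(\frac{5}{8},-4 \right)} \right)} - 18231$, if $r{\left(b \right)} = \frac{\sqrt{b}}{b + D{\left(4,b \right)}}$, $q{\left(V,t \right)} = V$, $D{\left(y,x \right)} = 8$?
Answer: $-18231 + \frac{2 \sqrt{10}}{69} \approx -18231.0$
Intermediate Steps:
$r{\left(b \right)} = \frac{\sqrt{b}}{8 + b}$ ($r{\left(b \right)} = \frac{\sqrt{b}}{b + 8} = \frac{\sqrt{b}}{8 + b}$)
$r{\left(q{\left(\frac{5}{8},-4 \right)} \right)} - 18231 = \frac{\sqrt{\frac{5}{8}}}{8 + \frac{5}{8}} - 18231 = \frac{\frac{1}{4} \sqrt{10}}{\frac{69}{8}} - 18231 = \frac{\sqrt{10}}{4} \cdot \frac{8}{69} - 18231 = \frac{2 \sqrt{10}}{69} - 18231 = -18231 + \frac{2 \sqrt{10}}{69}$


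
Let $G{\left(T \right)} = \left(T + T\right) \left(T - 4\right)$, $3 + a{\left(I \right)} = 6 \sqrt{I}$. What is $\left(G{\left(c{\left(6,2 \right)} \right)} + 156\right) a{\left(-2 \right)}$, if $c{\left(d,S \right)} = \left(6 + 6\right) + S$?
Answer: $-1308 + 2616 i \sqrt{2} \approx -1308.0 + 3699.6 i$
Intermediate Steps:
$c{\left(d,S \right)} = 12 + S$
$a{\left(I \right)} = -3 + 6 \sqrt{I}$
$G{\left(T \right)} = 2 T \left(-4 + T\right)$
$\left(G{\left(c{\left(6,2 \right)} \right)} + 156\right) a{\left(-2 \right)} = \left(2 \left(12 + 2\right) \left(-4 + \left(12 + 2\right)\right) + 156\right) \left(-3 + 6 \sqrt{-2}\right) = \left(2 \cdot 14 \left(-4 + 14\right) + 156\right) \left(-3 + 6 i \sqrt{2}\right) = \left(2 \cdot 14 \cdot 10 + 156\right) \left(-3 + 6 i \sqrt{2}\right) = \left(280 + 156\right) \left(-3 + 6 i \sqrt{2}\right) = 436 \left(-3 + 6 i \sqrt{2}\right) = -1308 + 2616 i \sqrt{2}$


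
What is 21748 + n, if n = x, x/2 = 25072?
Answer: 71892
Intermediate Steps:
x = 50144 (x = 2*25072 = 50144)
n = 50144
21748 + n = 21748 + 50144 = 71892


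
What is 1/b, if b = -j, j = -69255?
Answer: 1/69255 ≈ 1.4439e-5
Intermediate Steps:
b = 69255 (b = -1*(-69255) = 69255)
1/b = 1/69255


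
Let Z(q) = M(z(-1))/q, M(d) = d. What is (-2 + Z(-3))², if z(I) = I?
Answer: 25/9 ≈ 2.7778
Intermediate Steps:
Z(q) = -1/q
(-2 + Z(-3))² = (-2 - 1/(-3))² = (-2 - 1*(-⅓))² = (-2 + ⅓)² = (-5/3)² = 25/9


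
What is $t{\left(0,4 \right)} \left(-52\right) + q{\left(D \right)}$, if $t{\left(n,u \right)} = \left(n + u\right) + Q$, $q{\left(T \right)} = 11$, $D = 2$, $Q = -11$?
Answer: $375$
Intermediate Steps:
$t{\left(n,u \right)} = -11 + n + u$ ($t{\left(n,u \right)} = \left(n + u\right) - 11 = -11 + n + u$)
$t{\left(0,4 \right)} \left(-52\right) + q{\left(D \right)} = \left(-11 + 0 + 4\right) \left(-52\right) + 11 = \left(-7\right) \left(-52\right) + 11 = 364 + 11 = 375$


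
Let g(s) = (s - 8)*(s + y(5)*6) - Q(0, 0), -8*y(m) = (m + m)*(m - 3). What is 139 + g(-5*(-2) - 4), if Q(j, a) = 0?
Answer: 157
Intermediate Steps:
y(m) = -m*(-3 + m)/4 (y(m) = -(m + m)*(m - 3)/8 = -2*m*(-3 + m)/8 = -m*(-3 + m)/4)
g(s) = (-15 + s)*(-8 + s) (g(s) = (s - 8)*(s + ((¼)*5*(3 - 1*5))*6) - 1*0 = (-8 + s)*(s + ((¼)*5*(3 - 5))*6) + 0 = (-8 + s)*(s + ((¼)*5*(-2))*6) + 0 = (-8 + s)*(s - 5/2*6) + 0 = (-8 + s)*(s - 15) + 0 = (-8 + s)*(-15 + s) + 0 = (-15 + s)*(-8 + s) + 0 = (-15 + s)*(-8 + s))
139 + g(-5*(-2) - 4) = 139 + (120 + (-5*(-2) - 4)² - 23*(-5*(-2) - 4)) = 139 + (120 + (10 - 4)² - 23*(10 - 4)) = 139 + (120 + 6² - 23*6) = 139 + (120 + 36 - 138) = 139 + 18 = 157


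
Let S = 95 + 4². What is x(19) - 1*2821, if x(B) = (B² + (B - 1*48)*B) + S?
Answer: -2900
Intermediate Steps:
S = 111 (S = 95 + 16 = 111)
x(B) = 111 + B² + B*(-48 + B) (x(B) = (B² + (B - 1*48)*B) + 111 = (B² + (B - 48)*B) + 111 = (B² + (-48 + B)*B) + 111 = (B² + B*(-48 + B)) + 111 = 111 + B² + B*(-48 + B))
x(19) - 1*2821 = (111 - 48*19 + 2*19²) - 1*2821 = (111 - 912 + 2*361) - 2821 = (111 - 912 + 722) - 2821 = -79 - 2821 = -2900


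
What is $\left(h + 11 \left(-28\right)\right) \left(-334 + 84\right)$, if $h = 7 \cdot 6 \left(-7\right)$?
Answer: $150500$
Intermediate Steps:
$h = -294$ ($h = 42 \left(-7\right) = -294$)
$\left(h + 11 \left(-28\right)\right) \left(-334 + 84\right) = \left(-294 + 11 \left(-28\right)\right) \left(-334 + 84\right) = \left(-294 - 308\right) \left(-250\right) = \left(-602\right) \left(-250\right) = 150500$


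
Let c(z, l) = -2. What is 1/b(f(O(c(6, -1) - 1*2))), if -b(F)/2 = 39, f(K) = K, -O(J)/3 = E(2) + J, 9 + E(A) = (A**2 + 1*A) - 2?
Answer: -1/78 ≈ -0.012821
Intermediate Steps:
E(A) = -11 + A + A**2 (E(A) = -9 + ((A**2 + 1*A) - 2) = -9 + ((A**2 + A) - 2) = -9 + ((A + A**2) - 2) = -9 + (-2 + A + A**2) = -11 + A + A**2)
O(J) = 15 - 3*J (O(J) = -3*((-11 + 2 + 2**2) + J) = -3*((-11 + 2 + 4) + J) = -3*(-5 + J) = 15 - 3*J)
b(F) = -78 (b(F) = -2*39 = -78)
1/b(f(O(c(6, -1) - 1*2))) = 1/(-78) = -1/78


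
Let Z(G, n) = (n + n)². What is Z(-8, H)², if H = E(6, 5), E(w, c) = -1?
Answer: 16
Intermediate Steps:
H = -1
Z(G, n) = 4*n² (Z(G, n) = (2*n)² = 4*n²)
Z(-8, H)² = (4*(-1)²)² = (4*1)² = 4² = 16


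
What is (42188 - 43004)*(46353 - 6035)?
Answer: -32899488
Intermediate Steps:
(42188 - 43004)*(46353 - 6035) = -816*40318 = -32899488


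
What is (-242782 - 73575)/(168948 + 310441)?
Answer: -316357/479389 ≈ -0.65992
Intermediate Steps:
(-242782 - 73575)/(168948 + 310441) = -316357/479389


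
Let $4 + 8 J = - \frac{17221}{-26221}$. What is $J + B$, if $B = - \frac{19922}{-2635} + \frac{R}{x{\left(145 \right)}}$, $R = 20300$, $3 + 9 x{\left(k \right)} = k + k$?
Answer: $\frac{14588347797731}{22662285880} \approx 643.73$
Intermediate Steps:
$x{\left(k \right)} = - \frac{1}{3} + \frac{2 k}{9}$ ($x{\left(k \right)} = - \frac{1}{3} + \frac{k + k}{9} = - \frac{1}{3} + \frac{2 k}{9}$)
$B = \frac{69590302}{108035}$ ($B = - \frac{19922}{-2635} + \frac{20300}{- \frac{1}{3} + \frac{2}{9} \cdot 145} = \left(-19922\right) \left(- \frac{1}{2635}\right) + \frac{20300}{- \frac{1}{3} + \frac{290}{9}} = \frac{19922}{2635} + \frac{20300}{\frac{287}{9}} = \frac{19922}{2635} + 20300 \cdot \frac{9}{287} = \frac{19922}{2635} + \frac{26100}{41} = \frac{69590302}{108035} \approx 644.15$)
$J = - \frac{87663}{209768}$ ($J = - \frac{1}{2} + \frac{\left(-17221\right) \frac{1}{-26221}}{8} = - \frac{1}{2} + \frac{\left(-17221\right) \left(- \frac{1}{26221}\right)}{8} = - \frac{1}{2} + \frac{1}{8} \cdot \frac{17221}{26221} = - \frac{1}{2} + \frac{17221}{209768} = - \frac{87663}{209768} \approx -0.4179$)
$J + B = - \frac{87663}{209768} + \frac{69590302}{108035} = \frac{14588347797731}{22662285880}$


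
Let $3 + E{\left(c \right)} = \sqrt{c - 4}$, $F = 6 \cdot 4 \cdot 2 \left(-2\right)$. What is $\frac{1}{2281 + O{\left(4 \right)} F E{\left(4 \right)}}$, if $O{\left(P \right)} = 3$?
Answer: $\frac{1}{3145} \approx 0.00031797$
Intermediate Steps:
$F = -96$ ($F = 24 \left(-4\right) = -96$)
$E{\left(c \right)} = -3 + \sqrt{-4 + c}$ ($E{\left(c \right)} = -3 + \sqrt{c - 4} = -3 + \sqrt{-4 + c}$)
$\frac{1}{2281 + O{\left(4 \right)} F E{\left(4 \right)}} = \frac{1}{2281 + 3 \left(-96\right) \left(-3 + \sqrt{-4 + 4}\right)} = \frac{1}{2281 - 288 \left(-3 + \sqrt{0}\right)} = \frac{1}{2281 - 288 \left(-3 + 0\right)} = \frac{1}{2281 - -864} = \frac{1}{2281 + 864} = \frac{1}{3145}$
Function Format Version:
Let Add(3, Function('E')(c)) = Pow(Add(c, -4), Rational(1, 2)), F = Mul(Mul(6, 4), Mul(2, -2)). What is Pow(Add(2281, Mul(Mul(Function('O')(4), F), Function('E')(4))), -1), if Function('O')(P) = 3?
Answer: Rational(1, 3145) ≈ 0.00031797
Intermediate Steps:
F = -96 (F = Mul(24, -4) = -96)
Function('E')(c) = Add(-3, Pow(Add(-4, c), Rational(1, 2))) (Function('E')(c) = Add(-3, Pow(Add(c, -4), Rational(1, 2))) = Add(-3, Pow(Add(-4, c), Rational(1, 2))))
Pow(Add(2281, Mul(Mul(Function('O')(4), F), Function('E')(4))), -1) = Pow(Add(2281, Mul(Mul(3, -96), Add(-3, Pow(Add(-4, 4), Rational(1, 2))))), -1) = Pow(Add(2281, Mul(-288, Add(-3, Pow(0, Rational(1, 2))))), -1) = Pow(Add(2281, Mul(-288, Add(-3, 0))), -1) = Pow(Add(2281, Mul(-288, -3)), -1) = Pow(Add(2281, 864), -1) = Pow(3145, -1) = Rational(1, 3145)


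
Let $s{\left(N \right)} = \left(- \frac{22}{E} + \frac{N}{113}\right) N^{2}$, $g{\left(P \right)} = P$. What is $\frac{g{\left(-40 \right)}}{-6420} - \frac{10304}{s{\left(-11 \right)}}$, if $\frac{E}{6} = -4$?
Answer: $- \frac{4484815042}{43152351} \approx -103.93$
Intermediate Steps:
$E = -24$ ($E = 6 \left(-4\right) = -24$)
$s{\left(N \right)} = N^{2} \left(\frac{11}{12} + \frac{N}{113}\right)$ ($s{\left(N \right)} = \left(- \frac{22}{-24} + \frac{N}{113}\right) N^{2} = \left(\left(-22\right) \left(- \frac{1}{24}\right) + N \frac{1}{113}\right) N^{2} = \left(\frac{11}{12} + \frac{N}{113}\right) N^{2} = N^{2} \left(\frac{11}{12} + \frac{N}{113}\right)$)
$\frac{g{\left(-40 \right)}}{-6420} - \frac{10304}{s{\left(-11 \right)}} = - \frac{40}{-6420} - \frac{10304}{\frac{1}{1356} \left(-11\right)^{2} \left(1243 + 12 \left(-11\right)\right)} = \left(-40\right) \left(- \frac{1}{6420}\right) - \frac{10304}{\frac{1}{1356} \cdot 121 \left(1243 - 132\right)} = \frac{2}{321} - \frac{10304}{\frac{1}{1356} \cdot 121 \cdot 1111} = \frac{2}{321} - \frac{10304}{\frac{134431}{1356}} = \frac{2}{321} - \frac{13972224}{134431} = - \frac{4484815042}{43152351}$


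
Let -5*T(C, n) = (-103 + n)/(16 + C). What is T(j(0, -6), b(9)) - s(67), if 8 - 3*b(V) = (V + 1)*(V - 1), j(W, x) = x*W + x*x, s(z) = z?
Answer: -17293/260 ≈ -66.511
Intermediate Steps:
j(W, x) = x² + W*x (j(W, x) = W*x + x² = x² + W*x)
b(V) = 8/3 - (1 + V)*(-1 + V)/3 (b(V) = 8/3 - (V + 1)*(V - 1)/3 = 8/3 - (1 + V)*(-1 + V)/3)
T(C, n) = -(-103 + n)/(5*(16 + C))
T(j(0, -6), b(9)) - s(67) = (103 - (3 - ⅓*9²))/(5*(16 - 6*(0 - 6))) - 1*67 = (103 - (3 - ⅓*81))/(5*(16 - 6*(-6))) - 67 = (103 - (3 - 27))/(5*(16 + 36)) - 67 = (⅕)*(103 - 1*(-24))/52 - 67 = (⅕)*(1/52)*(103 + 24) - 67 = (⅕)*(1/52)*127 - 67 = 127/260 - 67 = -17293/260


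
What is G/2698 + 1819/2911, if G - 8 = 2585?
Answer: 175435/110618 ≈ 1.5860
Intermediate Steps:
G = 2593 (G = 8 + 2585 = 2593)
G/2698 + 1819/2911 = 2593/2698 + 1819/2911 = 175435/110618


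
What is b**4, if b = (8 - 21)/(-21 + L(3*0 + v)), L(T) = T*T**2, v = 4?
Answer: 28561/3418801 ≈ 0.0083541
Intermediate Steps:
L(T) = T**3
b = -13/43 (b = (8 - 21)/(-21 + (3*0 + 4)**3) = -13/(-21 + (0 + 4)**3) = -13/(-21 + 4**3) = -13/(-21 + 64) = -13/43 ≈ -0.30233)
b**4 = (-13/43)**4 = 28561/3418801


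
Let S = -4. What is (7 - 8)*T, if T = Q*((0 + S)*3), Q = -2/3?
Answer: -8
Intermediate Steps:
Q = -⅔ (Q = -2*⅓ = -⅔ ≈ -0.66667)
T = 8 (T = -2*(0 - 4)*3/3 = -(-8)*3/3 = -⅔*(-12) = 8)
(7 - 8)*T = (7 - 8)*8 = -1*8 = -8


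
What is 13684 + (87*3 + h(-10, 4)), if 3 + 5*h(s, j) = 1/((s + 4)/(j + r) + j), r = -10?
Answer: 348611/25 ≈ 13944.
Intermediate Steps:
h(s, j) = -3/5 + 1/(5*(j + (4 + s)/(-10 + j))) (h(s, j) = -3/5 + 1/(5*((s + 4)/(j - 10) + j)) = -3/5 + 1/(5*((4 + s)/(-10 + j) + j)) = -3/5 + 1/(5*(j + (4 + s)/(-10 + j))))
13684 + (87*3 + h(-10, 4)) = 13684 + (87*3 + (-22 - 3*(-10) - 3*4**2 + 31*4)/(5*(4 - 10 + 4**2 - 10*4))) = 13684 + (261 + (-22 + 30 - 3*16 + 124)/(5*(4 - 10 + 16 - 40))) = 13684 + (261 + (1/5)*(-22 + 30 - 48 + 124)/(-30)) = 13684 + (261 + (1/5)*(-1/30)*84) = 13684 + (261 - 14/25) = 13684 + 6511/25 = 348611/25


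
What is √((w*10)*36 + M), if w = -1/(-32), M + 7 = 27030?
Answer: √108137/2 ≈ 164.42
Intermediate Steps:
M = 27023 (M = -7 + 27030 = 27023)
w = 1/32 (w = -1*(-1/32) = 1/32 ≈ 0.031250)
√((w*10)*36 + M) = √(((1/32)*10)*36 + 27023) = √((5/16)*36 + 27023) = √(45/4 + 27023) = √(108137/4) = √108137/2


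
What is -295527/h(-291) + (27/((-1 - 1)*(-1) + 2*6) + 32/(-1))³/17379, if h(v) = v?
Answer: 4690456837067/4625733672 ≈ 1014.0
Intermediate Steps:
-295527/h(-291) + (27/((-1 - 1)*(-1) + 2*6) + 32/(-1))³/17379 = -295527/(-291) + (27/((-1 - 1)*(-1) + 2*6) + 32/(-1))³/17379 = -295527*(-1/291) + (27/(-2*(-1) + 12) + 32*(-1))³*(1/17379) = 98509/97 + (27/(2 + 12) - 32)³*(1/17379) = 98509/97 + (27/14 - 32)³*(1/17379) = 98509/97 + (-421/14)³*(1/17379) = 98509/97 - 74618461/2744*1/17379 = 98509/97 - 74618461/47687976 = 4690456837067/4625733672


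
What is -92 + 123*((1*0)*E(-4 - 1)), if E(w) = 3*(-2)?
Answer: -92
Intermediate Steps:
E(w) = -6
-92 + 123*((1*0)*E(-4 - 1)) = -92 + 123*((1*0)*(-6)) = -92 + 123*(0*(-6)) = -92 + 123*0 = -92 + 0 = -92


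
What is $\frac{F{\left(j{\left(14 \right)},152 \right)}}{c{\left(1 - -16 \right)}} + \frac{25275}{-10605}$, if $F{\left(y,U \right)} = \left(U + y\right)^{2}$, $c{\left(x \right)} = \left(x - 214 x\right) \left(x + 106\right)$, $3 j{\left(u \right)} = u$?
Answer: $- \frac{6910409495}{2833972029} \approx -2.4384$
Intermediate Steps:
$j{\left(u \right)} = \frac{u}{3}$
$c{\left(x \right)} = - 213 x \left(106 + x\right)$
$\frac{F{\left(j{\left(14 \right)},152 \right)}}{c{\left(1 - -16 \right)}} + \frac{25275}{-10605} = \frac{\left(152 + \frac{1}{3} \cdot 14\right)^{2}}{\left(-213\right) \left(1 - -16\right) \left(106 + \left(1 - -16\right)\right)} + \frac{25275}{-10605} = \frac{\left(152 + \frac{14}{3}\right)^{2}}{\left(-213\right) \left(1 + 16\right) \left(106 + \left(1 + 16\right)\right)} + 25275 \left(- \frac{1}{10605}\right) = \frac{\left(\frac{470}{3}\right)^{2}}{\left(-213\right) 17 \left(106 + 17\right)} - \frac{1685}{707} = \frac{220900}{9 \left(\left(-213\right) 17 \cdot 123\right)} - \frac{1685}{707} = \frac{220900}{9 \left(-445383\right)} - \frac{1685}{707} = \frac{220900}{9} \left(- \frac{1}{445383}\right) - \frac{1685}{707} = - \frac{220900}{4008447} - \frac{1685}{707} = - \frac{6910409495}{2833972029}$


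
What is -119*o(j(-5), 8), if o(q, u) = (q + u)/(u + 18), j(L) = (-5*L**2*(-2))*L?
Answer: 73899/13 ≈ 5684.5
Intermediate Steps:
j(L) = 10*L**3 (j(L) = (10*L**2)*L = 10*L**3)
o(q, u) = (q + u)/(18 + u)
-119*o(j(-5), 8) = -119*(10*(-5)**3 + 8)/(18 + 8) = -119*(10*(-125) + 8)/26 = -119*(-1250 + 8)/26 = -119*(-1242)/26 = -119*(-621/13) = 73899/13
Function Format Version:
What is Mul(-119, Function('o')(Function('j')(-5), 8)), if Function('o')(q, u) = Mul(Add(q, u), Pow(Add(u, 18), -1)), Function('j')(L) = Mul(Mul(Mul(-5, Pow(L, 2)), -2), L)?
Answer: Rational(73899, 13) ≈ 5684.5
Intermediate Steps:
Function('j')(L) = Mul(10, Pow(L, 3)) (Function('j')(L) = Mul(Mul(10, Pow(L, 2)), L) = Mul(10, Pow(L, 3)))
Function('o')(q, u) = Mul(Pow(Add(18, u), -1), Add(q, u)) (Function('o')(q, u) = Mul(Add(q, u), Pow(Add(18, u), -1)) = Mul(Pow(Add(18, u), -1), Add(q, u)))
Mul(-119, Function('o')(Function('j')(-5), 8)) = Mul(-119, Mul(Pow(Add(18, 8), -1), Add(Mul(10, Pow(-5, 3)), 8))) = Mul(-119, Mul(Pow(26, -1), Add(Mul(10, -125), 8))) = Mul(-119, Mul(Rational(1, 26), Add(-1250, 8))) = Mul(-119, Mul(Rational(1, 26), -1242)) = Mul(-119, Rational(-621, 13)) = Rational(73899, 13)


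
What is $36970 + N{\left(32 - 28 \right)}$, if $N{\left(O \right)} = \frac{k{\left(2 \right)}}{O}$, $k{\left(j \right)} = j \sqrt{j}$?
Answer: $36970 + \frac{\sqrt{2}}{2} \approx 36971.0$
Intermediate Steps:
$k{\left(j \right)} = j^{\frac{3}{2}}$
$N{\left(O \right)} = \frac{2 \sqrt{2}}{O}$ ($N{\left(O \right)} = \frac{2^{\frac{3}{2}}}{O} = \frac{2 \sqrt{2}}{O}$)
$36970 + N{\left(32 - 28 \right)} = 36970 + \frac{2 \sqrt{2}}{32 - 28} = 36970 + \frac{2 \sqrt{2}}{4} = 36970 + 2 \sqrt{2} \cdot \frac{1}{4} = 36970 + \frac{\sqrt{2}}{2}$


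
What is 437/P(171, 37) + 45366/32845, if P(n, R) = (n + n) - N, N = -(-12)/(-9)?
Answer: 3591471/1353214 ≈ 2.6540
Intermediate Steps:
N = -4/3 (N = -(-12)*(-1)/9 = -3*4/9 = -4/3 ≈ -1.3333)
P(n, R) = 4/3 + 2*n (P(n, R) = (n + n) - 1*(-4/3) = 2*n + 4/3 = 4/3 + 2*n)
437/P(171, 37) + 45366/32845 = 437/(4/3 + 2*171) + 45366/32845 = 437/(4/3 + 342) + 45366*(1/32845) = 437/(1030/3) + 45366/32845 = 437*(3/1030) + 45366/32845 = 1311/1030 + 45366/32845 = 3591471/1353214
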